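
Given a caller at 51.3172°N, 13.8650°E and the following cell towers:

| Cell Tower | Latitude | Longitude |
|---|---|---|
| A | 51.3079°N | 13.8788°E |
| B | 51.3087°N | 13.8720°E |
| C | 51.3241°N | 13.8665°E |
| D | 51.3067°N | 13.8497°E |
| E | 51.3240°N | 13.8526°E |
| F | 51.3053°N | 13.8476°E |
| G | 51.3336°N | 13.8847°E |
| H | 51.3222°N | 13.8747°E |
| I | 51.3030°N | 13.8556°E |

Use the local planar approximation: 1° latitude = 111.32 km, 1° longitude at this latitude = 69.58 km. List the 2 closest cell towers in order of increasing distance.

Distances from 51.3172°N, 13.8650°E:
A: √((-0.0093·111.32)² + (0.0138·69.58)²) = √(1.071796 + 0.921992) = 1.4120 km
B: √((-0.0085·111.32)² + (0.0070·69.58)²) = √(0.895332 + 0.237227) = 1.0642 km
C: √((0.0069·111.32)² + (0.0015·69.58)²) = √(0.589990 + 0.010893) = 0.7752 km
D: √((-0.0105·111.32)² + (-0.0153·69.58)²) = √(1.366234 + 1.133318) = 1.5810 km
E: √((0.0068·111.32)² + (-0.0124·69.58)²) = √(0.573013 + 0.744410) = 1.1478 km
F: √((-0.0119·111.32)² + (-0.0174·69.58)²) = √(1.754851 + 1.465775) = 1.7946 km
G: √((0.0164·111.32)² + (0.0197·69.58)²) = √(3.332991 + 1.878890) = 2.2830 km
H: √((0.0050·111.32)² + (0.0097·69.58)²) = √(0.309804 + 0.455525) = 0.8748 km
I: √((-0.0142·111.32)² + (-0.0094·69.58)²) = √(2.498752 + 0.427784) = 1.7107 km
Sorted: C (0.7752 km) < H (0.8748 km) < B (1.0642 km) < E (1.1478 km) < …

C, H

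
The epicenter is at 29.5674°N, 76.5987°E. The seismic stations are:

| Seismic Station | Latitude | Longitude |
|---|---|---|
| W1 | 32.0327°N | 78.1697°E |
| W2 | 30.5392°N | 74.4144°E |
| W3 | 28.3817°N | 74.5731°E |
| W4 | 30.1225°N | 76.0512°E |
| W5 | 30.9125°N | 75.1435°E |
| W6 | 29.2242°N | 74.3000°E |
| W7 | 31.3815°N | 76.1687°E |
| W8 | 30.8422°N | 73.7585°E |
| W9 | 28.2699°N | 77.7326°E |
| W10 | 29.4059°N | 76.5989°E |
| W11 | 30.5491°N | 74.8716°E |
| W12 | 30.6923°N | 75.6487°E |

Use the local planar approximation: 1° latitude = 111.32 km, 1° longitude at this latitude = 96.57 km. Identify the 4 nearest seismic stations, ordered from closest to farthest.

Distances from 29.5674°N, 76.5987°E:
W1: 313.5796 km
W2: 237.0609 km
W3: 235.9789 km
W4: 81.3260 km
W5: 205.3517 km
W6: 225.2491 km
W7: 206.1707 km
W8: 308.8157 km
W9: 181.2530 km
W10: 17.9782 km
W11: 199.3999 km
W12: 155.2338 km
Sorted: W10 (17.9782 km) < W4 (81.3260 km) < W12 (155.2338 km) < W9 (181.2530 km) < W11 (199.3999 km) < W5 (205.3517 km) < …

W10, W4, W12, W9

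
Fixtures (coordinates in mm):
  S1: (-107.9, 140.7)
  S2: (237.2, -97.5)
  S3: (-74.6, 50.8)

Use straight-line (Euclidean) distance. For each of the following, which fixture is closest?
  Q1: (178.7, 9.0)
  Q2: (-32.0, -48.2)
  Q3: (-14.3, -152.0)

Q1 at (178.7, 9.0):
  S1: √((-286.6)² + (131.7)²) = √(82139.560 + 17344.890) = 315.4 mm
  S2: √((58.5)² + (-106.5)²) = √(3422.250 + 11342.250) = 121.5 mm
  S3: √((-253.3)² + (41.8)²) = √(64160.890 + 1747.240) = 256.7 mm
  → nearest: S2 (121.5 mm)
Q2 at (-32.0, -48.2):
  S1: √((-75.9)² + (188.9)²) = √(5760.810 + 35683.210) = 203.6 mm
  S2: √((269.2)² + (-49.3)²) = √(72468.640 + 2430.490) = 273.7 mm
  S3: √((-42.6)² + (99.0)²) = √(1814.760 + 9801.000) = 107.8 mm
  → nearest: S3 (107.8 mm)
Q3 at (-14.3, -152.0):
  S1: √((-93.6)² + (292.7)²) = √(8760.960 + 85673.290) = 307.3 mm
  S2: √((251.5)² + (54.5)²) = √(63252.250 + 2970.250) = 257.3 mm
  S3: √((-60.3)² + (202.8)²) = √(3636.090 + 41127.840) = 211.6 mm
  → nearest: S3 (211.6 mm)

Q1→S2; Q2→S3; Q3→S3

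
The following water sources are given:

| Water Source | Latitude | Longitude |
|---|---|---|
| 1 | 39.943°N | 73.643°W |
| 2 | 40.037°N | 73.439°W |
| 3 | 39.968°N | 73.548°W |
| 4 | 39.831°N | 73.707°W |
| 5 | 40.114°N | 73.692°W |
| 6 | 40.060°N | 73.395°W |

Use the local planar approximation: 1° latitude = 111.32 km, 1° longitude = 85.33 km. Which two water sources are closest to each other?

2 and 6

Pairwise distances:
1–2: √((0.094·111.32)² + (0.204·85.33)²) = √(109.49697 + 303.01479) = 20.310 km
1–3: √((0.025·111.32)² + (0.095·85.33)²) = √(7.74509 + 65.71291) = 8.571 km
1–4: √((-0.112·111.32)² + (-0.064·85.33)²) = √(155.44703 + 29.82383) = 13.611 km
1–5: √((0.171·111.32)² + (-0.049·85.33)²) = √(362.35864 + 17.48218) = 19.490 km
1–6: √((0.117·111.32)² + (0.248·85.33)²) = √(169.63604 + 447.82347) = 24.849 km
2–3: √((-0.069·111.32)² + (-0.109·85.33)²) = √(58.99899 + 86.50804) = 12.063 km
2–4: √((-0.206·111.32)² + (-0.268·85.33)²) = √(525.87295 + 522.96555) = 32.386 km
2–5: √((0.077·111.32)² + (-0.253·85.33)²) = √(73.47301 + 466.06290) = 23.228 km
2–6: √((0.023·111.32)² + (0.044·85.33)²) = √(6.55544 + 14.09642) = 4.544 km
3–4: √((-0.137·111.32)² + (-0.159·85.33)²) = √(232.58812 + 184.07624) = 20.412 km
3–5: √((0.146·111.32)² + (-0.144·85.33)²) = √(264.15091 + 150.98315) = 20.375 km
3–6: √((0.092·111.32)² + (0.153·85.33)²) = √(104.88709 + 170.44582) = 16.593 km
4–5: √((0.283·111.32)² + (0.015·85.33)²) = √(992.47429 + 1.63827) = 31.530 km
4–6: √((0.229·111.32)² + (0.312·85.33)²) = √(649.85634 + 708.78200) = 36.860 km
5–6: √((-0.054·111.32)² + (0.297·85.33)²) = √(36.13549 + 642.26816) = 26.046 km
Closest pair: 2–6 at 4.544 km.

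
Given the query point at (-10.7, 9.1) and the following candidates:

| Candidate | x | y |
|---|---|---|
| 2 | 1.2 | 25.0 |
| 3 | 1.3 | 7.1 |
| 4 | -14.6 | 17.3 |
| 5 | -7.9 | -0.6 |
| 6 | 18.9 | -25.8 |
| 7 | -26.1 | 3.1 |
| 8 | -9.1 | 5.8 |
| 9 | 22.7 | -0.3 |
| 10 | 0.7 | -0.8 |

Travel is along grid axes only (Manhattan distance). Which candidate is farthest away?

Distances from (-10.7, 9.1):
2: |11.9| + |15.9| = 11.9 + 15.9 = 27.8
3: |12.0| + |-2.0| = 12.0 + 2.0 = 14.0
4: |-3.9| + |8.2| = 3.9 + 8.2 = 12.1
5: |2.8| + |-9.7| = 2.8 + 9.7 = 12.5
6: |29.6| + |-34.9| = 29.6 + 34.9 = 64.5
7: |-15.4| + |-6.0| = 15.4 + 6.0 = 21.4
8: |1.6| + |-3.3| = 1.6 + 3.3 = 4.9
9: |33.4| + |-9.4| = 33.4 + 9.4 = 42.8
10: |11.4| + |-9.9| = 11.4 + 9.9 = 21.3
Maximum: 6 at 64.5.

6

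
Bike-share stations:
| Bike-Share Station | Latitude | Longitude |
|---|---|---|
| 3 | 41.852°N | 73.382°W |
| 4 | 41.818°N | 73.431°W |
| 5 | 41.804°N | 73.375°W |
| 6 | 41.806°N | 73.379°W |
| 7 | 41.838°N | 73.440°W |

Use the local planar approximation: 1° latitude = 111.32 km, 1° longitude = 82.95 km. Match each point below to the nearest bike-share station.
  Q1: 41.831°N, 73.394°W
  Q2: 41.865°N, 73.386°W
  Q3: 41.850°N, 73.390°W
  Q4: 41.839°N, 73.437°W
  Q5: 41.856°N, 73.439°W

Q1→3; Q2→3; Q3→3; Q4→7; Q5→7

Q1 at 41.831°N, 73.394°W:
  3: √((0.021·111.32)² + (0.012·82.95)²) = √(5.46493 + 0.99082) = 2.541 km
  4: √((-0.013·111.32)² + (-0.037·82.95)²) = √(2.09427 + 9.41968) = 3.393 km
  5: √((-0.027·111.32)² + (0.019·82.95)²) = √(9.03387 + 2.48393) = 3.394 km
  6: √((-0.025·111.32)² + (0.015·82.95)²) = √(7.74509 + 1.54816) = 3.048 km
  7: √((0.007·111.32)² + (-0.046·82.95)²) = √(0.60721 + 14.55957) = 3.894 km
  → nearest: 3 (2.541 km)
Q2 at 41.865°N, 73.386°W:
  3: √((-0.013·111.32)² + (0.004·82.95)²) = √(2.09427 + 0.11009) = 1.485 km
  4: √((-0.047·111.32)² + (-0.045·82.95)²) = √(27.37424 + 13.93342) = 6.427 km
  5: √((-0.061·111.32)² + (0.011·82.95)²) = √(46.11116 + 0.83257) = 6.852 km
  6: √((-0.059·111.32)² + (0.007·82.95)²) = √(43.13705 + 0.33715) = 6.593 km
  7: √((-0.027·111.32)² + (-0.054·82.95)²) = √(9.03387 + 20.06413) = 5.394 km
  → nearest: 3 (1.485 km)
Q3 at 41.850°N, 73.390°W:
  3: √((0.002·111.32)² + (0.008·82.95)²) = √(0.04957 + 0.44036) = 0.700 km
  4: √((-0.032·111.32)² + (-0.041·82.95)²) = √(12.68955 + 11.56646) = 4.925 km
  5: √((-0.046·111.32)² + (0.015·82.95)²) = √(26.22177 + 1.54816) = 5.270 km
  6: √((-0.044·111.32)² + (0.011·82.95)²) = √(23.99119 + 0.83257) = 4.982 km
  7: √((-0.012·111.32)² + (-0.050·82.95)²) = √(1.78447 + 17.20176) = 4.357 km
  → nearest: 3 (0.700 km)
Q4 at 41.839°N, 73.437°W:
  3: √((0.013·111.32)² + (0.055·82.95)²) = √(2.09427 + 20.81413) = 4.786 km
  4: √((-0.021·111.32)² + (0.006·82.95)²) = √(5.46493 + 0.24771) = 2.390 km
  5: √((-0.035·111.32)² + (0.062·82.95)²) = √(15.18037 + 26.44942) = 6.452 km
  6: √((-0.033·111.32)² + (0.058·82.95)²) = √(13.49504 + 23.14668) = 6.053 km
  7: √((-0.001·111.32)² + (-0.003·82.95)²) = √(0.01239 + 0.06193) = 0.273 km
  → nearest: 7 (0.273 km)
Q5 at 41.856°N, 73.439°W:
  3: √((-0.004·111.32)² + (0.057·82.95)²) = √(0.19827 + 22.35540) = 4.749 km
  4: √((-0.038·111.32)² + (0.008·82.95)²) = √(17.89425 + 0.44036) = 4.282 km
  5: √((-0.052·111.32)² + (0.064·82.95)²) = √(33.50835 + 28.18336) = 7.854 km
  6: √((-0.050·111.32)² + (0.060·82.95)²) = √(30.98036 + 24.77053) = 7.467 km
  7: √((-0.018·111.32)² + (-0.001·82.95)²) = √(4.01505 + 0.00688) = 2.005 km
  → nearest: 7 (2.005 km)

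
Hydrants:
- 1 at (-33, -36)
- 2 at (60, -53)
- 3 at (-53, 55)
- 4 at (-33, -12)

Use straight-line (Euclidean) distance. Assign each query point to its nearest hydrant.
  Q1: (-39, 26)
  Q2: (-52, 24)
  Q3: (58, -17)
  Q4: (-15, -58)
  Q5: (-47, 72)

Q1→3; Q2→3; Q3→2; Q4→1; Q5→3

Q1 at (-39, 26):
  1: 62.3
  2: 126.7
  3: 32.2
  4: 38.5
  → nearest: 3 (32.2)
Q2 at (-52, 24):
  1: 62.9
  2: 135.9
  3: 31.0
  4: 40.7
  → nearest: 3 (31.0)
Q3 at (58, -17):
  1: 93.0
  2: 36.1
  3: 132.3
  4: 91.1
  → nearest: 2 (36.1)
Q4 at (-15, -58):
  1: 28.4
  2: 75.2
  3: 119.2
  4: 49.4
  → nearest: 1 (28.4)
Q5 at (-47, 72):
  1: 108.9
  2: 164.5
  3: 18.0
  4: 85.2
  → nearest: 3 (18.0)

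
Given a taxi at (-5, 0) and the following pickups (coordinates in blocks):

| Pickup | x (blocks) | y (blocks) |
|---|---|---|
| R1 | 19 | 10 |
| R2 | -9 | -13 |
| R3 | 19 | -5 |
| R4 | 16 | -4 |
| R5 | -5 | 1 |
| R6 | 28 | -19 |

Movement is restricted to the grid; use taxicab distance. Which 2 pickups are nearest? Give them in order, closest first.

Distances from (-5, 0):
R1: |24| + |10| = 24 + 10 = 34 blocks
R2: |-4| + |-13| = 4 + 13 = 17 blocks
R3: |24| + |-5| = 24 + 5 = 29 blocks
R4: |21| + |-4| = 21 + 4 = 25 blocks
R5: |0| + |1| = 0 + 1 = 1 blocks
R6: |33| + |-19| = 33 + 19 = 52 blocks
Sorted: R5 (1 blocks) < R2 (17 blocks) < R4 (25 blocks) < R3 (29 blocks) < …

R5, R2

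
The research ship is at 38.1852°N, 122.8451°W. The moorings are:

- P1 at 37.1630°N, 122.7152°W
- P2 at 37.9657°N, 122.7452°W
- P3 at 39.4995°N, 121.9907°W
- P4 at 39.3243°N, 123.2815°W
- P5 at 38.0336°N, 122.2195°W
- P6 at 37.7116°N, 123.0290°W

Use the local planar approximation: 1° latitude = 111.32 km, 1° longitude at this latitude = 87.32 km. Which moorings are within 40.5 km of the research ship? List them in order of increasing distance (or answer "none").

Distances from 38.1852°N, 122.8451°W:
P1: √((-1.0222·111.32)² + (0.1299·87.32)²) = √(12948.460866 + 128.660654) = 114.3552 km
P2: √((-0.2195·111.32)² + (0.0999·87.32)²) = √(597.056519 + 76.095405) = 25.9452 km
P3: √((1.3143·111.32)² + (0.8544·87.32)²) = √(21405.994580 + 5566.086272) = 164.2318 km
P4: √((1.1391·111.32)² + (-0.4364·87.32)²) = √(16079.409624 + 1452.101379) = 132.4066 km
P5: √((-0.1516·111.32)² + (0.6256·87.32)²) = √(284.803156 + 2984.151957) = 57.1748 km
P6: √((-0.4736·111.32)² + (-0.1839·87.32)²) = √(2779.519868 + 257.864117) = 55.1125 km
Threshold 40.5 km: P2 (25.9452 km) is within range.

P2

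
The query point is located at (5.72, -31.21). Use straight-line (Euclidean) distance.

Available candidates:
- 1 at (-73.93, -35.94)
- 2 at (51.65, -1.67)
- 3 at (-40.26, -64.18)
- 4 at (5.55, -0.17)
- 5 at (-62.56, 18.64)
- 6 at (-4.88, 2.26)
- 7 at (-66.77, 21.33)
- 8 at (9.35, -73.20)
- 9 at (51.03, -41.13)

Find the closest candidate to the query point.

4

Distances from (5.72, -31.21):
1: 79.79
2: 54.61
3: 56.58
4: 31.04
5: 84.54
6: 35.11
7: 89.53
8: 42.15
9: 46.38
Minimum: 4 at 31.04.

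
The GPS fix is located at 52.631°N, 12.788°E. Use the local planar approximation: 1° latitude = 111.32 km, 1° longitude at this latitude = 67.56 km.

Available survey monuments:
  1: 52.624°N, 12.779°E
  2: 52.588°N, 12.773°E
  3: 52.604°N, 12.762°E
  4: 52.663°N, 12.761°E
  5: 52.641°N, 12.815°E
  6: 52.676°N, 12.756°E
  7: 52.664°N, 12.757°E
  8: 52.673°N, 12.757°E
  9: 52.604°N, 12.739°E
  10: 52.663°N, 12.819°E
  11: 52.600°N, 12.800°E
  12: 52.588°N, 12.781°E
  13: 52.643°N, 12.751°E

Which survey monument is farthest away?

Distances from 52.631°N, 12.788°E:
1: 0.988 km
2: 4.893 km
3: 3.481 km
4: 4.002 km
5: 2.137 km
6: 5.456 km
7: 4.229 km
8: 5.123 km
9: 4.471 km
10: 4.132 km
11: 3.545 km
12: 4.810 km
13: 2.834 km
Maximum: 6 at 5.456 km.

6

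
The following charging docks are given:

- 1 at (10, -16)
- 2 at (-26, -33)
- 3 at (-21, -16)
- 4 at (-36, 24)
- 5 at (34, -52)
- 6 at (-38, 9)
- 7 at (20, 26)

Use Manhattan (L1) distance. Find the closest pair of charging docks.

4 and 6

Pairwise distances:
4–6: 17
2–3: 22
1–3: 31
3–6: 42
1–7: 52
1–2: 53
2–6: 54
3–4: 55
4–7: 58
1–5: 60
2–4: 67
1–6: 73
6–7: 75
2–5: 79
3–7: 83
1–4: 86
3–5: 91
5–7: 92
2–7: 105
5–6: 133
4–5: 146
Closest pair: 4–6 at 17.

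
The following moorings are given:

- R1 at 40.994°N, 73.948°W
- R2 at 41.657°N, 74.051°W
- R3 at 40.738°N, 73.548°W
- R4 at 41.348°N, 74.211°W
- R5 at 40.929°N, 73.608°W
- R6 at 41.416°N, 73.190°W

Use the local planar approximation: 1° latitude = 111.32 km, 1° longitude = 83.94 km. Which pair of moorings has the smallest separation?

R3 and R5

Pairwise distances:
R1–R2: 74.310 km
R1–R3: 44.040 km
R1–R4: 45.170 km
R1–R5: 29.443 km
R1–R6: 79.090 km
R2–R3: 110.673 km
R2–R4: 36.927 km
R2–R5: 89.165 km
R2–R6: 77.091 km
R3–R4: 87.797 km
R3–R5: 21.850 km
R3–R6: 81.237 km
R4–R5: 68.830 km
R4–R6: 86.036 km
R5–R6: 64.576 km
Closest pair: R3–R5 at 21.850 km.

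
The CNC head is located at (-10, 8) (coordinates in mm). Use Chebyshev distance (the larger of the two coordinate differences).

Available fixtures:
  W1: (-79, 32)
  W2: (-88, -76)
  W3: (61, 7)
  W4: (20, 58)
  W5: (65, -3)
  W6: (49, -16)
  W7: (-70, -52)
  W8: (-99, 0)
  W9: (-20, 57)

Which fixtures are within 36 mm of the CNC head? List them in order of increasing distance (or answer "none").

none

Distances from (-10, 8):
W1: max(|-69|, |24|) = 69 mm
W2: max(|-78|, |-84|) = 84 mm
W3: max(|71|, |-1|) = 71 mm
W4: max(|30|, |50|) = 50 mm
W5: max(|75|, |-11|) = 75 mm
W6: max(|59|, |-24|) = 59 mm
W7: max(|-60|, |-60|) = 60 mm
W8: max(|-89|, |-8|) = 89 mm
W9: max(|-10|, |49|) = 49 mm
Threshold 36 mm: none within range.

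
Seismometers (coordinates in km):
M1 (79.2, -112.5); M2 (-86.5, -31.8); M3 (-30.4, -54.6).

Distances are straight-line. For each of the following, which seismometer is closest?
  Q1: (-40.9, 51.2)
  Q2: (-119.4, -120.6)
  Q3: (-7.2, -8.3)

Q1→M2; Q2→M2; Q3→M3

Q1 at (-40.9, 51.2):
  M1: √((120.1)² + (-163.7)²) = √(14424.01000 + 26797.69000) = 203.031 km
  M2: √((-45.6)² + (-83.0)²) = √(2079.36000 + 6889.00000) = 94.701 km
  M3: √((10.5)² + (-105.8)²) = √(110.25000 + 11193.64000) = 106.320 km
  → nearest: M2 (94.701 km)
Q2 at (-119.4, -120.6):
  M1: √((198.6)² + (8.1)²) = √(39441.96000 + 65.61000) = 198.765 km
  M2: √((32.9)² + (88.8)²) = √(1082.41000 + 7885.44000) = 94.699 km
  M3: √((89.0)² + (66.0)²) = √(7921.00000 + 4356.00000) = 110.802 km
  → nearest: M2 (94.699 km)
Q3 at (-7.2, -8.3):
  M1: √((86.4)² + (-104.2)²) = √(7464.96000 + 10857.64000) = 135.361 km
  M2: √((-79.3)² + (-23.5)²) = √(6288.49000 + 552.25000) = 82.709 km
  M3: √((-23.2)² + (-46.3)²) = √(538.24000 + 2143.69000) = 51.787 km
  → nearest: M3 (51.787 km)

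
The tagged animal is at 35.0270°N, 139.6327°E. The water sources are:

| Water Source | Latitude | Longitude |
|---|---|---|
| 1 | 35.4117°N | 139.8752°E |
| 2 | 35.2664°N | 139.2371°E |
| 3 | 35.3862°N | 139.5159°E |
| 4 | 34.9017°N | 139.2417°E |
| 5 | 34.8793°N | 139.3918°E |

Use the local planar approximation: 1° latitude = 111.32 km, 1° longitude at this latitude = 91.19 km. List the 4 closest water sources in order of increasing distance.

Distances from 35.0270°N, 139.6327°E:
1: √((0.3847·111.32)² + (0.2425·91.19)²) = √(1833.963838 + 489.010199) = 48.1972 km
2: √((0.2394·111.32)² + (-0.3956·91.19)²) = √(710.222926 + 1301.388598) = 44.8510 km
3: √((0.3592·111.32)² + (-0.1168·91.19)²) = √(1598.891712 + 113.443631) = 41.3804 km
4: √((-0.1253·111.32)² + (-0.3910·91.19)²) = √(194.557751 + 1271.299705) = 38.2865 km
5: √((-0.1477·111.32)² + (-0.2409·91.19)²) = √(270.338180 + 482.578569) = 27.4393 km
Sorted: 5 (27.4393 km) < 4 (38.2865 km) < 3 (41.3804 km) < 2 (44.8510 km) < 1 (48.1972 km)

5, 4, 3, 2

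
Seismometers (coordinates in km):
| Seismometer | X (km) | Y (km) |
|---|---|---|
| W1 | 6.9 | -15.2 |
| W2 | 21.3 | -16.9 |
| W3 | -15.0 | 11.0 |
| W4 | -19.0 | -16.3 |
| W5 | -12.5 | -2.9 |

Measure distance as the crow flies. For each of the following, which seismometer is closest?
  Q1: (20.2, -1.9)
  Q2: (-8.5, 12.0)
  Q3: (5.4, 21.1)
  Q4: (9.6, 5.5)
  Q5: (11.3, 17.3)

Q1 at (20.2, -1.9):
  W1: √((-13.3)² + (-13.3)²) = √(176.890 + 176.890) = 18.8 km
  W2: √((1.1)² + (-15.0)²) = √(1.210 + 225.000) = 15.0 km
  W3: √((-35.2)² + (12.9)²) = √(1239.040 + 166.410) = 37.5 km
  W4: √((-39.2)² + (-14.4)²) = √(1536.640 + 207.360) = 41.8 km
  W5: √((-32.7)² + (-1.0)²) = √(1069.290 + 1.000) = 32.7 km
  → nearest: W2 (15.0 km)
Q2 at (-8.5, 12.0):
  W1: √((15.4)² + (-27.2)²) = √(237.160 + 739.840) = 31.3 km
  W2: √((29.8)² + (-28.9)²) = √(888.040 + 835.210) = 41.5 km
  W3: √((-6.5)² + (-1.0)²) = √(42.250 + 1.000) = 6.6 km
  W4: √((-10.5)² + (-28.3)²) = √(110.250 + 800.890) = 30.2 km
  W5: √((-4.0)² + (-14.9)²) = √(16.000 + 222.010) = 15.4 km
  → nearest: W3 (6.6 km)
Q3 at (5.4, 21.1):
  W1: √((1.5)² + (-36.3)²) = √(2.250 + 1317.690) = 36.3 km
  W2: √((15.9)² + (-38.0)²) = √(252.810 + 1444.000) = 41.2 km
  W3: √((-20.4)² + (-10.1)²) = √(416.160 + 102.010) = 22.8 km
  W4: √((-24.4)² + (-37.4)²) = √(595.360 + 1398.760) = 44.7 km
  W5: √((-17.9)² + (-24.0)²) = √(320.410 + 576.000) = 29.9 km
  → nearest: W3 (22.8 km)
Q4 at (9.6, 5.5):
  W1: √((-2.7)² + (-20.7)²) = √(7.290 + 428.490) = 20.9 km
  W2: √((11.7)² + (-22.4)²) = √(136.890 + 501.760) = 25.3 km
  W3: √((-24.6)² + (5.5)²) = √(605.160 + 30.250) = 25.2 km
  W4: √((-28.6)² + (-21.8)²) = √(817.960 + 475.240) = 36.0 km
  W5: √((-22.1)² + (-8.4)²) = √(488.410 + 70.560) = 23.6 km
  → nearest: W1 (20.9 km)
Q5 at (11.3, 17.3):
  W1: √((-4.4)² + (-32.5)²) = √(19.360 + 1056.250) = 32.8 km
  W2: √((10.0)² + (-34.2)²) = √(100.000 + 1169.640) = 35.6 km
  W3: √((-26.3)² + (-6.3)²) = √(691.690 + 39.690) = 27.0 km
  W4: √((-30.3)² + (-33.6)²) = √(918.090 + 1128.960) = 45.2 km
  W5: √((-23.8)² + (-20.2)²) = √(566.440 + 408.040) = 31.2 km
  → nearest: W3 (27.0 km)

Q1→W2; Q2→W3; Q3→W3; Q4→W1; Q5→W3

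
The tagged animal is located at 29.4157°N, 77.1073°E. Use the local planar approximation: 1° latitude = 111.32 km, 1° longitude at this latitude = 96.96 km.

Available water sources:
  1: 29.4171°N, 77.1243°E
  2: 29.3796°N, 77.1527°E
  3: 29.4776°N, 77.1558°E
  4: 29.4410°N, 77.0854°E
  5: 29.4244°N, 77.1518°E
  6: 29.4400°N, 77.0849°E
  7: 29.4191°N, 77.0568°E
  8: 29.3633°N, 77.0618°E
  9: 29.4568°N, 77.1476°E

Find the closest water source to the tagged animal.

Distances from 29.4157°N, 77.1073°E:
1: √((0.0014·111.32)² + (0.0170·96.96)²) = √(0.024289 + 2.716959) = 1.6557 km
2: √((-0.0361·111.32)² + (0.0454·96.96)²) = √(16.149564 + 19.377463) = 5.9605 km
3: √((0.0619·111.32)² + (0.0485·96.96)²) = √(47.481857 + 22.114071) = 8.3424 km
4: √((0.0253·111.32)² + (-0.0219·96.96)²) = √(7.932086 + 4.508929) = 3.5272 km
5: √((0.0087·111.32)² + (0.0445·96.96)²) = √(0.937961 + 18.616809) = 4.4221 km
6: √((0.0243·111.32)² + (-0.0224·96.96)²) = √(7.317436 + 4.717167) = 3.4691 km
7: √((0.0034·111.32)² + (-0.0505·96.96)²) = √(0.143253 + 23.975516) = 4.9111 km
8: √((-0.0524·111.32)² + (-0.0455·96.96)²) = √(34.025849 + 19.462920) = 7.3136 km
9: √((0.0411·111.32)² + (0.0403·96.96)²) = √(20.932931 + 15.268462) = 6.0168 km
Minimum: 1 at 1.6557 km.

1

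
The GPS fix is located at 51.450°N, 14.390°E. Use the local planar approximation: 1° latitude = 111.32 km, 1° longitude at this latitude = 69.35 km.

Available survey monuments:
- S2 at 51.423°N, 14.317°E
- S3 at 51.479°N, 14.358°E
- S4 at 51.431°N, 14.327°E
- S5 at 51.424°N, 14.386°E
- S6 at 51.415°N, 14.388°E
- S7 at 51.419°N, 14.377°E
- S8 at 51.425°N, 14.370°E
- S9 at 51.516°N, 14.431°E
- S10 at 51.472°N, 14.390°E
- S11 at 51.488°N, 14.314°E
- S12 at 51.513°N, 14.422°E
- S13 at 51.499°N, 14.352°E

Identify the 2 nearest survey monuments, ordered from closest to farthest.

S10, S5

Distances from 51.450°N, 14.390°E:
S2: 5.888 km
S3: 3.917 km
S4: 4.854 km
S5: 2.908 km
S6: 3.899 km
S7: 3.567 km
S8: 3.109 km
S9: 7.878 km
S10: 2.449 km
S11: 6.758 km
S12: 7.356 km
S13: 6.058 km
Sorted: S10 (2.449 km) < S5 (2.908 km) < S8 (3.109 km) < S7 (3.567 km) < …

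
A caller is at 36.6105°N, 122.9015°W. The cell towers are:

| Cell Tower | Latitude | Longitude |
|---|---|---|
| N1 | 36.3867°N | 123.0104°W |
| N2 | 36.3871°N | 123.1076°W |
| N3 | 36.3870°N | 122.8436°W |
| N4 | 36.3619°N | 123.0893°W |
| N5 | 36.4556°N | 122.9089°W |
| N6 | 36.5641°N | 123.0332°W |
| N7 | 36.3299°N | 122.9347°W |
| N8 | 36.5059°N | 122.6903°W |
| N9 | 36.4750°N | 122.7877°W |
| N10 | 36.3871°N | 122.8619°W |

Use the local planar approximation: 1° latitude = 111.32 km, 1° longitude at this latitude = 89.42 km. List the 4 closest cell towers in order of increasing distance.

N6, N5, N9, N8

Distances from 36.6105°N, 122.9015°W:
N1: √((-0.2238·111.32)² + (-0.1089·89.42)²) = √(620.678297 + 94.825489) = 26.7489 km
N2: √((-0.2234·111.32)² + (-0.2061·89.42)²) = √(618.461590 + 339.645070) = 30.9533 km
N3: √((-0.2235·111.32)² + (0.0579·89.42)²) = √(619.015395 + 26.805657) = 25.4130 km
N4: √((-0.2486·111.32)² + (-0.1878·89.42)²) = √(765.858689 + 282.007402) = 32.3708 km
N5: √((-0.1549·111.32)² + (-0.0074·89.42)²) = √(297.337189 + 0.437857) = 17.2562 km
N6: √((-0.0464·111.32)² + (-0.1317·89.42)²) = √(26.679787 + 138.688637) = 12.8596 km
N7: √((-0.2806·111.32)² + (-0.0332·89.42)²) = √(975.712185 + 8.813441) = 31.3772 km
N8: √((-0.1046·111.32)² + (0.2112·89.42)²) = √(135.584413 + 356.662261) = 22.1866 km
N9: √((-0.1355·111.32)² + (0.1138·89.42)²) = √(227.522832 + 103.550895) = 18.1954 km
N10: √((-0.2234·111.32)² + (0.0396·89.42)²) = √(618.461590 + 12.538908) = 25.1197 km
Sorted: N6 (12.8596 km) < N5 (17.2562 km) < N9 (18.1954 km) < N8 (22.1866 km) < N10 (25.1197 km) < N3 (25.4130 km) < …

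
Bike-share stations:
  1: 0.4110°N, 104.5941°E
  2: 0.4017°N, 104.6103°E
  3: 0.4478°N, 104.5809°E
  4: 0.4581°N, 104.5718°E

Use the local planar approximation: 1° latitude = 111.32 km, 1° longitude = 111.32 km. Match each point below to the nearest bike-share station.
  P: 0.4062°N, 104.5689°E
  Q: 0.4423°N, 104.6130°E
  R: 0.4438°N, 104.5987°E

P→1; Q→3; R→3

P at 0.4062°N, 104.5689°E:
  1: 2.8557 km
  2: 4.6358 km
  3: 4.8197 km
  4: 5.7865 km
  → nearest: 1 (2.8557 km)
Q at 0.4423°N, 104.6130°E:
  1: 4.0703 km
  2: 4.5296 km
  3: 3.6254 km
  4: 4.9121 km
  → nearest: 3 (3.6254 km)
R at 0.4438°N, 104.5987°E:
  1: 3.6870 km
  2: 4.8612 km
  3: 2.0309 km
  4: 3.3913 km
  → nearest: 3 (2.0309 km)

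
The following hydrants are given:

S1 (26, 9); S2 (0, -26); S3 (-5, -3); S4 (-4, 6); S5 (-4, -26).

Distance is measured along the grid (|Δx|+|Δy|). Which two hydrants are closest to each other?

Pairwise distances:
S2–S5: 4
S3–S4: 10
S3–S5: 24
S2–S3: 28
S4–S5: 32
S1–S4: 33
S2–S4: 36
S1–S3: 43
S1–S2: 61
S1–S5: 65
Closest pair: S2–S5 at 4.

S2 and S5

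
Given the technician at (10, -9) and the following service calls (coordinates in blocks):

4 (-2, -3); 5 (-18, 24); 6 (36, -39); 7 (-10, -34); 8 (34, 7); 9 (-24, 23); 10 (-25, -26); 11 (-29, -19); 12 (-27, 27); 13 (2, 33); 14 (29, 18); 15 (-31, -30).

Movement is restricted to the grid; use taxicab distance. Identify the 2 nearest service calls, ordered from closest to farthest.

4, 8

Distances from (10, -9):
4: 18 blocks
5: 61 blocks
6: 56 blocks
7: 45 blocks
8: 40 blocks
9: 66 blocks
10: 52 blocks
11: 49 blocks
12: 73 blocks
13: 50 blocks
14: 46 blocks
15: 62 blocks
Sorted: 4 (18 blocks) < 8 (40 blocks) < 7 (45 blocks) < 14 (46 blocks) < …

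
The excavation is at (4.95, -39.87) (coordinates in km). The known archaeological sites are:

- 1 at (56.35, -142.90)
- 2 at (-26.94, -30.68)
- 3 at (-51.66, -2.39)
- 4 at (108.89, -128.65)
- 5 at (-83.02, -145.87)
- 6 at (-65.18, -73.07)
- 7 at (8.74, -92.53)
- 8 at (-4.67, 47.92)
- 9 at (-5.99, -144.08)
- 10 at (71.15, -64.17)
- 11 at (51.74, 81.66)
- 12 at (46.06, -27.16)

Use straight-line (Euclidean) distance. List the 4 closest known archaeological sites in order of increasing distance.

2, 12, 7, 3

Distances from (4.95, -39.87):
1: √((51.40)² + (-103.03)²) = √(2641.9600 + 10615.1809) = 115.14 km
2: √((-31.89)² + (9.19)²) = √(1016.9721 + 84.4561) = 33.19 km
3: √((-56.61)² + (37.48)²) = √(3204.6921 + 1404.7504) = 67.89 km
4: √((103.94)² + (-88.78)²) = √(10803.5236 + 7881.8884) = 136.69 km
5: √((-87.97)² + (-106.00)²) = √(7738.7209 + 11236.0000) = 137.75 km
6: √((-70.13)² + (-33.20)²) = √(4918.2169 + 1102.2400) = 77.59 km
7: √((3.79)² + (-52.66)²) = √(14.3641 + 2773.0756) = 52.80 km
8: √((-9.62)² + (87.79)²) = √(92.5444 + 7707.0841) = 88.32 km
9: √((-10.94)² + (-104.21)²) = √(119.6836 + 10859.7241) = 104.78 km
10: √((66.20)² + (-24.30)²) = √(4382.4400 + 590.4900) = 70.52 km
11: √((46.79)² + (121.53)²) = √(2189.3041 + 14769.5409) = 130.23 km
12: √((41.11)² + (12.71)²) = √(1690.0321 + 161.5441) = 43.03 km
Sorted: 2 (33.19 km) < 12 (43.03 km) < 7 (52.80 km) < 3 (67.89 km) < 10 (70.52 km) < 6 (77.59 km) < …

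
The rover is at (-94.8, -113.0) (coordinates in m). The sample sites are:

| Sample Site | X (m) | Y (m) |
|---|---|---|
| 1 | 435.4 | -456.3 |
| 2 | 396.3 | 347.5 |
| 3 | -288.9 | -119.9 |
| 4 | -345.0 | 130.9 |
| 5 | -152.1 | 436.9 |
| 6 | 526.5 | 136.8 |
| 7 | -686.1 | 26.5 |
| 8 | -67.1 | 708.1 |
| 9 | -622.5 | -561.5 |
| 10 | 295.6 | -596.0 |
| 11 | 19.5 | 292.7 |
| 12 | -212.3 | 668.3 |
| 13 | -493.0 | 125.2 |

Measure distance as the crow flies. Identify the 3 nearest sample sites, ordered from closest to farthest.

Distances from (-94.8, -113.0):
1: √((530.2)² + (-343.3)²) = √(281112.040 + 117854.890) = 631.6 m
2: √((491.1)² + (460.5)²) = √(241179.210 + 212060.250) = 673.2 m
3: √((-194.1)² + (-6.9)²) = √(37674.810 + 47.610) = 194.2 m
4: √((-250.2)² + (243.9)²) = √(62600.040 + 59487.210) = 349.4 m
5: √((-57.3)² + (549.9)²) = √(3283.290 + 302390.010) = 552.9 m
6: √((621.3)² + (249.8)²) = √(386013.690 + 62400.040) = 669.6 m
7: √((-591.3)² + (139.5)²) = √(349635.690 + 19460.250) = 607.5 m
8: √((27.7)² + (821.1)²) = √(767.290 + 674205.210) = 821.6 m
9: √((-527.7)² + (-448.5)²) = √(278467.290 + 201152.250) = 692.5 m
10: √((390.4)² + (-483.0)²) = √(152412.160 + 233289.000) = 621.0 m
11: √((114.3)² + (405.7)²) = √(13064.490 + 164592.490) = 421.5 m
12: √((-117.5)² + (781.3)²) = √(13806.250 + 610429.690) = 790.1 m
13: √((-398.2)² + (238.2)²) = √(158563.240 + 56739.240) = 464.0 m
Sorted: 3 (194.2 m) < 4 (349.4 m) < 11 (421.5 m) < 13 (464.0 m) < 5 (552.9 m) < …

3, 4, 11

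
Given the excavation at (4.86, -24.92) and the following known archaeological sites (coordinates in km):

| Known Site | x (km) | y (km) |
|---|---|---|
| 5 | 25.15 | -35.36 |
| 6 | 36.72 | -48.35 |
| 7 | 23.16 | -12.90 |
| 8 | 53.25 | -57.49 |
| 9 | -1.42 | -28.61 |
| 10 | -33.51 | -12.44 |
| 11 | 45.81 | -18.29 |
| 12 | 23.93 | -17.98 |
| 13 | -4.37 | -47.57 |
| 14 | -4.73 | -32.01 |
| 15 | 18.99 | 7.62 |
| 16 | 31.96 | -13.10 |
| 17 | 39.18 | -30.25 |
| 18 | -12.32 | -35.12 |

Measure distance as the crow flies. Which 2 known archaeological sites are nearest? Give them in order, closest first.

Distances from (4.86, -24.92):
5: 22.82 km
6: 39.55 km
7: 21.89 km
8: 58.33 km
9: 7.28 km
10: 40.35 km
11: 41.48 km
12: 20.29 km
13: 24.46 km
14: 11.93 km
15: 35.48 km
16: 29.57 km
17: 34.73 km
18: 19.98 km
Sorted: 9 (7.28 km) < 14 (11.93 km) < 18 (19.98 km) < 12 (20.29 km) < …

9, 14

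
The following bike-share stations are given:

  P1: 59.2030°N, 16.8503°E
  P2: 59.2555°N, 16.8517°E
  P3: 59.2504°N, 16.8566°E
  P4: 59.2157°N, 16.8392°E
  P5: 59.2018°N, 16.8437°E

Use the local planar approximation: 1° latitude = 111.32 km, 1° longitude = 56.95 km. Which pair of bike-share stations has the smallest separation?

P1 and P5

Pairwise distances:
P1–P2: √((0.0525·111.32)² + (0.0014·56.95)²) = √(34.155842 + 0.006357) = 5.8448 km
P1–P3: √((0.0474·111.32)² + (0.0063·56.95)²) = √(27.842170 + 0.128727) = 5.2888 km
P1–P4: √((0.0127·111.32)² + (-0.0111·56.95)²) = √(1.998729 + 0.399607) = 1.5487 km
P1–P5: √((-0.0012·111.32)² + (-0.0066·56.95)²) = √(0.017845 + 0.141278) = 0.3989 km
P2–P3: √((-0.0051·111.32)² + (0.0049·56.95)²) = √(0.322320 + 0.077872) = 0.6326 km
P2–P4: √((-0.0398·111.32)² + (-0.0125·56.95)²) = √(19.629649 + 0.506766) = 4.4874 km
P2–P5: √((-0.0537·111.32)² + (-0.0080·56.95)²) = √(35.735097 + 0.207571) = 5.9952 km
P3–P4: √((-0.0347·111.32)² + (-0.0174·56.95)²) = √(14.921255 + 0.981942) = 3.9879 km
P3–P5: √((-0.0486·111.32)² + (-0.0129·56.95)²) = √(29.269745 + 0.539718) = 5.4598 km
P4–P5: √((-0.0139·111.32)² + (0.0045·56.95)²) = √(2.394286 + 0.065677) = 1.5684 km
Closest pair: P1–P5 at 0.3989 km.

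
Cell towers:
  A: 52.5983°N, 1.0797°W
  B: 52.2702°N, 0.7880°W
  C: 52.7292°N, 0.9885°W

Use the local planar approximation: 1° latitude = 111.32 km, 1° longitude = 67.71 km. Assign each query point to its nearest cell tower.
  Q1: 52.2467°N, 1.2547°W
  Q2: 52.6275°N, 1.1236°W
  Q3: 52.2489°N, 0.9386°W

Q1→B; Q2→A; Q3→B

Q1 at 52.2467°N, 1.2547°W:
  A: √((0.3516·111.32)² + (0.1750·67.71)²) = √(1531.948367 + 140.404726) = 40.8944 km
  B: √((0.0235·111.32)² + (0.4667·67.71)²) = √(6.843561 + 998.576242) = 31.7084 km
  C: √((0.4825·111.32)² + (0.2662·67.71)²) = √(2884.968202 + 324.879067) = 56.6555 km
  → nearest: B (31.7084 km)
Q2 at 52.6275°N, 1.1236°W:
  A: √((-0.0292·111.32)² + (0.0439·67.71)²) = √(10.566036 + 8.835572) = 4.4047 km
  B: √((-0.3573·111.32)² + (0.3356·67.71)²) = √(1582.021669 + 516.356362) = 45.8081 km
  C: √((0.1017·111.32)² + (0.1351·67.71)²) = √(128.170566 + 83.678970) = 14.5551 km
  → nearest: A (4.4047 km)
Q3 at 52.2489°N, 0.9386°W:
  A: √((0.3494·111.32)² + (-0.1411·67.71)²) = √(1512.837205 + 91.276642) = 40.0514 km
  B: √((0.0213·111.32)² + (0.1506·67.71)²) = √(5.622191 + 103.981379) = 10.4692 km
  C: √((0.4803·111.32)² + (-0.0499·67.71)²) = √(2858.719661 + 11.415810) = 53.5736 km
  → nearest: B (10.4692 km)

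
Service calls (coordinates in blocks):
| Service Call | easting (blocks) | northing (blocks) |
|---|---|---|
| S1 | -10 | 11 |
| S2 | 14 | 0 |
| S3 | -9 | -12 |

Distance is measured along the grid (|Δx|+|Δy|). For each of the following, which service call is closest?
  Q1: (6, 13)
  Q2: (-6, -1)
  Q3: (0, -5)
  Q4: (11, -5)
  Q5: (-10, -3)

Q1→S1; Q2→S3; Q3→S3; Q4→S2; Q5→S3

Q1 at (6, 13):
  S1: |-16| + |-2| = 16 + 2 = 18 blocks
  S2: |8| + |-13| = 8 + 13 = 21 blocks
  S3: |-15| + |-25| = 15 + 25 = 40 blocks
  → nearest: S1 (18 blocks)
Q2 at (-6, -1):
  S1: |-4| + |12| = 4 + 12 = 16 blocks
  S2: |20| + |1| = 20 + 1 = 21 blocks
  S3: |-3| + |-11| = 3 + 11 = 14 blocks
  → nearest: S3 (14 blocks)
Q3 at (0, -5):
  S1: |-10| + |16| = 10 + 16 = 26 blocks
  S2: |14| + |5| = 14 + 5 = 19 blocks
  S3: |-9| + |-7| = 9 + 7 = 16 blocks
  → nearest: S3 (16 blocks)
Q4 at (11, -5):
  S1: |-21| + |16| = 21 + 16 = 37 blocks
  S2: |3| + |5| = 3 + 5 = 8 blocks
  S3: |-20| + |-7| = 20 + 7 = 27 blocks
  → nearest: S2 (8 blocks)
Q5 at (-10, -3):
  S1: |0| + |14| = 0 + 14 = 14 blocks
  S2: |24| + |3| = 24 + 3 = 27 blocks
  S3: |1| + |-9| = 1 + 9 = 10 blocks
  → nearest: S3 (10 blocks)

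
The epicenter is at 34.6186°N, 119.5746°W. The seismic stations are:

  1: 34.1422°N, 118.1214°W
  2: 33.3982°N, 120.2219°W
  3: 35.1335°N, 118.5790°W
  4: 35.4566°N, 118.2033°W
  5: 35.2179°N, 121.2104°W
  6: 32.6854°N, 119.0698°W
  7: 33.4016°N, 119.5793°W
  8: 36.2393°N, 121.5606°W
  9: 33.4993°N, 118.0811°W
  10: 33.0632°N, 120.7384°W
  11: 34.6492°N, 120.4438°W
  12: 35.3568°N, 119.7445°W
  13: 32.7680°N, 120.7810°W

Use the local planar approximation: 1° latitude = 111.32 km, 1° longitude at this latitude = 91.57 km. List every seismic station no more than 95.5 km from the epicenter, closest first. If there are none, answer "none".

Distances from 34.6186°N, 119.5746°W:
1: √((-0.4764·111.32)² + (1.4532·91.57)²) = √(2812.482967 + 17707.498218) = 143.2480 km
2: √((-1.2204·111.32)² + (-0.6473·91.57)²) = √(18456.561462 + 3513.319470) = 148.2224 km
3: √((0.5149·111.32)² + (0.9956·91.57)²) = √(3285.429701 + 8311.438664) = 107.6888 km
4: √((0.8380·111.32)² + (1.3713·91.57)²) = √(8702.307648 + 15767.810083) = 156.4293 km
5: √((0.5993·111.32)² + (-1.6358·91.57)²) = √(4450.767937 + 22437.105814) = 163.9752 km
6: √((-1.9332·111.32)² + (0.5048·91.57)²) = √(46312.685864 + 2136.707728) = 220.1122 km
7: √((-1.2170·111.32)² + (-0.0047·91.57)²) = √(18353.865795 + 0.185226) = 135.4771 km
8: √((1.6207·111.32)² + (-1.9860·91.57)²) = √(32550.049966 + 33072.339438) = 256.1687 km
9: √((-1.1193·111.32)² + (1.4935·91.57)²) = √(15525.278619 + 18703.241528) = 185.0095 km
10: √((-1.5554·111.32)² + (-1.1638·91.57)²) = √(29979.927935 + 11356.987142) = 203.3148 km
11: √((0.0306·111.32)² + (-0.8692·91.57)²) = √(11.603506 + 6334.988979) = 79.6655 km
12: √((0.7382·111.32)² + (-0.1699·91.57)²) = √(6752.964661 + 242.043367) = 83.6362 km
13: √((-1.8506·111.32)² + (-1.2064·91.57)²) = √(42439.622381 + 12203.631505) = 233.7590 km
Threshold 95.5 km: 11 (79.6655 km), 12 (83.6362 km) are within range.

11, 12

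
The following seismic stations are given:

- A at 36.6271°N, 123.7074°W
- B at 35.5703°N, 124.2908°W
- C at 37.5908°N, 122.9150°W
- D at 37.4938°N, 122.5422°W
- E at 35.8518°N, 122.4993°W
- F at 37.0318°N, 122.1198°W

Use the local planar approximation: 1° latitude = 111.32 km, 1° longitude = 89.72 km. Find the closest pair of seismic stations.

Pairwise distances:
A–B: √((-1.0568·111.32)² + (-0.5834·89.72)²) = √(13839.869802 + 2739.752800) = 128.7619 km
A–C: √((0.9637·111.32)² + (0.7924·89.72)²) = √(11508.801864 + 5054.375036) = 128.6980 km
A–D: √((0.8667·111.32)² + (1.1652·89.72)²) = √(9308.591851 + 10928.976239) = 142.2588 km
A–E: √((-0.7753·111.32)² + (1.2081·89.72)²) = √(7448.793991 + 11748.550783) = 138.5545 km
A–F: √((0.4047·111.32)² + (1.5876·89.72)²) = √(2029.610982 + 20289.003184) = 149.3942 km
B–C: √((2.0205·111.32)² + (1.3758·89.72)²) = √(50589.933075 + 15236.637669) = 256.5669 km
B–D: √((1.9235·111.32)² + (1.7486·89.72)²) = √(45849.095941 + 24612.712453) = 265.4464 km
B–E: √((0.2815·111.32)² + (1.7915·89.72)²) = √(981.981246 + 25835.219446) = 163.7596 km
B–F: √((1.4615·111.32)² + (2.1710·89.72)²) = √(26469.396206 + 37940.074272) = 253.7902 km
C–D: √((-0.0970·111.32)² + (0.3728·89.72)²) = √(116.597668 + 1118.743016) = 35.1474 km
C–E: √((-1.7390·111.32)² + (0.4157·89.72)²) = √(37475.338067 + 1391.036670) = 197.1456 km
C–F: √((-0.5590·111.32)² + (0.7952·89.72)²) = √(3872.309049 + 5090.158110) = 94.6703 km
D–E: √((-1.6420·111.32)² + (0.0429·89.72)²) = √(33411.248222 + 14.814709) = 182.8280 km
D–F: √((-0.4620·111.32)² + (0.4224·89.72)²) = √(2645.028442 + 1436.237788) = 63.8848 km
E–F: √((1.1800·111.32)² + (0.3795·89.72)²) = √(17254.819078 + 1159.316696) = 135.6987 km
Closest pair: C–D at 35.1474 km.

C and D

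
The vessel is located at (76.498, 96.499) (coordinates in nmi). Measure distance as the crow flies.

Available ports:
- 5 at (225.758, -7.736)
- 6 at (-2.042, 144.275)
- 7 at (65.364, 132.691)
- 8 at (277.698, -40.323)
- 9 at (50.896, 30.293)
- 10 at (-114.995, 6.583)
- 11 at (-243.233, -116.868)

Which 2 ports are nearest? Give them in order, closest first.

7, 9

Distances from (76.498, 96.499):
5: √((149.260)² + (-104.235)²) = √(22278.54760 + 10864.93522) = 182.054 nmi
6: √((-78.540)² + (47.776)²) = √(6168.53160 + 2282.54618) = 91.930 nmi
7: √((-11.134)² + (36.192)²) = √(123.96596 + 1309.86086) = 37.866 nmi
8: √((201.200)² + (-136.822)²) = √(40481.44000 + 18720.25968) = 243.314 nmi
9: √((-25.602)² + (-66.206)²) = √(655.46240 + 4383.23444) = 70.984 nmi
10: √((-191.493)² + (-89.916)²) = √(36669.56905 + 8084.88706) = 211.552 nmi
11: √((-319.731)² + (-213.367)²) = √(102227.91236 + 45525.47669) = 384.387 nmi
Sorted: 7 (37.866 nmi) < 9 (70.984 nmi) < 6 (91.930 nmi) < 5 (182.054 nmi) < …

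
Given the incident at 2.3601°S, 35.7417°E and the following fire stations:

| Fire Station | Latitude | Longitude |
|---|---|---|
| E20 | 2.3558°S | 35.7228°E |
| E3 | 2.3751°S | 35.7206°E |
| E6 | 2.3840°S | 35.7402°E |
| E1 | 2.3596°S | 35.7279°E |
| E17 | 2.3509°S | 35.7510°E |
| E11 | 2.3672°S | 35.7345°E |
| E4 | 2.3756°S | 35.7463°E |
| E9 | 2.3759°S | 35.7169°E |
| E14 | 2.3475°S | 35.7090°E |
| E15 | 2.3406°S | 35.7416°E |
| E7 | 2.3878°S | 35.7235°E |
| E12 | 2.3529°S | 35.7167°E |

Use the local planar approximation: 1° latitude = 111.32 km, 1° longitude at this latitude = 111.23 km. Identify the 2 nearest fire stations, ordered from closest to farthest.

E11, E17

Distances from 2.3601°S, 35.7417°E:
E20: √((0.0043·111.32)² + (-0.0189·111.23)²) = √(0.229131 + 4.419442) = 2.1561 km
E3: √((-0.0150·111.32)² + (-0.0211·111.23)²) = √(2.788232 + 5.508188) = 2.8804 km
E6: √((-0.0239·111.32)² + (-0.0015·111.23)²) = √(7.078516 + 0.027837) = 2.6658 km
E1: √((0.0005·111.32)² + (-0.0138·111.23)²) = √(0.003098 + 2.356145) = 1.5360 km
E17: √((0.0092·111.32)² + (0.0093·111.23)²) = √(1.048871 + 1.070064) = 1.4557 km
E11: √((-0.0071·111.32)² + (-0.0072·111.23)²) = √(0.624688 + 0.641370) = 1.1252 km
E4: √((-0.0155·111.32)² + (0.0046·111.23)²) = √(2.977212 + 0.261794) = 1.7997 km
E9: √((-0.0158·111.32)² + (-0.0248·111.23)²) = √(3.093574 + 7.609344) = 3.2715 km
E14: √((0.0126·111.32)² + (-0.0327·111.23)²) = √(1.967377 + 13.229377) = 3.8983 km
E15: √((0.0195·111.32)² + (-0.0001·111.23)²) = √(4.712112 + 0.000124) = 2.1708 km
E7: √((-0.0277·111.32)² + (-0.0182·111.23)²) = √(9.508367 + 4.098139) = 3.6887 km
E12: √((0.0072·111.32)² + (-0.0250·111.23)²) = √(0.642409 + 7.732571) = 2.8940 km
Sorted: E11 (1.1252 km) < E17 (1.4557 km) < E1 (1.5360 km) < E4 (1.7997 km) < …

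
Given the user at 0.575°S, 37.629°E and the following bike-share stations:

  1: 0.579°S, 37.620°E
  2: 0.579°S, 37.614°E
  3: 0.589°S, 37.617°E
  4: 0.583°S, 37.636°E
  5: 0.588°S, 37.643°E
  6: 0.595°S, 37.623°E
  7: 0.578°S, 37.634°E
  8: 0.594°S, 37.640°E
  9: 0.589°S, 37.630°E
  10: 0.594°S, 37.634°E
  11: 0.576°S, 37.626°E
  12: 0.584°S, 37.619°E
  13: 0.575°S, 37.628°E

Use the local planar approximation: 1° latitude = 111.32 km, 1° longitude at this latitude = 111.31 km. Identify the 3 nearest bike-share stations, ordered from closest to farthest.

13, 11, 7

Distances from 0.575°S, 37.629°E:
1: √((-0.004·111.32)² + (-0.009·111.31)²) = √(0.19827 + 1.00358) = 1.096 km
2: √((-0.004·111.32)² + (-0.015·111.31)²) = √(0.19827 + 2.78773) = 1.728 km
3: √((-0.014·111.32)² + (-0.012·111.31)²) = √(2.42886 + 1.78415) = 2.053 km
4: √((-0.008·111.32)² + (0.007·111.31)²) = √(0.79310 + 0.60711) = 1.183 km
5: √((-0.013·111.32)² + (0.014·111.31)²) = √(2.09427 + 2.42842) = 2.127 km
6: √((-0.020·111.32)² + (-0.006·111.31)²) = √(4.95686 + 0.44604) = 2.324 km
7: √((-0.003·111.32)² + (0.005·111.31)²) = √(0.11153 + 0.30975) = 0.649 km
8: √((-0.019·111.32)² + (0.011·111.31)²) = √(4.47356 + 1.49918) = 2.444 km
9: √((-0.014·111.32)² + (0.001·111.31)²) = √(2.42886 + 0.01239) = 1.562 km
10: √((-0.019·111.32)² + (0.005·111.31)²) = √(4.47356 + 0.30975) = 2.187 km
11: √((-0.001·111.32)² + (-0.003·111.31)²) = √(0.01239 + 0.11151) = 0.352 km
12: √((-0.009·111.32)² + (-0.010·111.31)²) = √(1.00376 + 1.23899) = 1.498 km
13: √((0.000·111.32)² + (-0.001·111.31)²) = √(0.00000 + 0.01239) = 0.111 km
Sorted: 13 (0.111 km) < 11 (0.352 km) < 7 (0.649 km) < 1 (1.096 km) < 4 (1.183 km) < …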